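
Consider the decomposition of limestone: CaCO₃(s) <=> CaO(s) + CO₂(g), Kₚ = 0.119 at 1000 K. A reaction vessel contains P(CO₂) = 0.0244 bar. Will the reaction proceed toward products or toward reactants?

(CaCO₃, CaO are pure solids — omitted from Qₚ.)
Qₚ = P(CO₂) = 0.0244
Qₚ = 0.0244 < Kₚ = 0.119, so the forward reaction proceeds.

toward products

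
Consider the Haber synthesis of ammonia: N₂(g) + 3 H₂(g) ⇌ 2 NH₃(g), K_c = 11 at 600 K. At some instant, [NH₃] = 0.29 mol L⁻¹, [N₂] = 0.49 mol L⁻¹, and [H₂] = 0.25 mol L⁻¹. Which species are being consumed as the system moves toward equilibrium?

Q_c = [NH₃]² / ([N₂]·[H₂]³) = (0.29)² / ((0.49)·(0.25)³) = 11
Q_c = 11 = K_c; the system is at equilibrium.

none (at equilibrium)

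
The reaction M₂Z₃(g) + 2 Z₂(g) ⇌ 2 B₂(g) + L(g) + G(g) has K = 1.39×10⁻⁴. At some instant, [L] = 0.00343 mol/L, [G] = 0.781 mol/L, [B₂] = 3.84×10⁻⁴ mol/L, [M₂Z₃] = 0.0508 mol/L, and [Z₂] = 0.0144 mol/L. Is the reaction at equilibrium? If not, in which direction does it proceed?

toward products

Q = [B₂]²·[L]·[G] / ([M₂Z₃]·[Z₂]²) = (3.84×10⁻⁴)²·(0.00343)·(0.781) / ((0.0508)·(0.0144)²) = 3.75×10⁻⁵
Q = 3.75×10⁻⁵ < K = 1.39×10⁻⁴, so the forward reaction proceeds.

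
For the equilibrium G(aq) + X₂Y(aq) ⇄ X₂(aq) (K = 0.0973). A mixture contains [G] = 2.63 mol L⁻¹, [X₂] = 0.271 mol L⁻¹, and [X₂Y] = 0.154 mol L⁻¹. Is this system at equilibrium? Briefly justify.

no; Q > K, reaction proceeds in reverse

Q = [X₂] / ([G]·[X₂Y]) = (0.271) / ((2.63)·(0.154)) = 0.669
Q = 0.669 > K = 0.0973: net reverse reaction.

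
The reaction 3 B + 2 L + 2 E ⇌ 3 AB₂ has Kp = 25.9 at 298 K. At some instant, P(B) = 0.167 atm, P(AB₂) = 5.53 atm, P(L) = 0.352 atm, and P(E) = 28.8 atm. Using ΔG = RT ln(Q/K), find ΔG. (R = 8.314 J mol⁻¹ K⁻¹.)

ΔG = 6.47 kJ/mol

Qp = P(AB₂)³ / (P(B)³·P(L)²·P(E)²) = (5.53)³ / ((0.167)³·(0.352)²·(28.8)²) = 353
ΔG = RT ln(Qp/Kp) = (8.314 J mol⁻¹ K⁻¹)(298 K) × ln(353/25.9)
   = (2.478 kJ/mol)(2.612) = 6.47 kJ/mol
ΔG > 0, so the forward reaction is non-spontaneous (proceeds in reverse).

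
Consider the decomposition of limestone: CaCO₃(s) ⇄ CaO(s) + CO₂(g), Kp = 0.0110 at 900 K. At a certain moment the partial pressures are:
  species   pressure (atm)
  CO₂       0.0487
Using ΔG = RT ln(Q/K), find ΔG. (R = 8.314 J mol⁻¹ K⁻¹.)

(CaCO₃, CaO are pure solids — omitted from Qp.)
Qp = P(CO₂) = 0.0487
ΔG = RT ln(Qp/Kp) = (8.314 J mol⁻¹ K⁻¹)(900 K) × ln(0.0487/0.0110)
   = (7.483 kJ/mol)(1.488) = 11.1 kJ/mol
ΔG > 0, so the forward reaction is non-spontaneous (proceeds in reverse).

ΔG = 11.1 kJ/mol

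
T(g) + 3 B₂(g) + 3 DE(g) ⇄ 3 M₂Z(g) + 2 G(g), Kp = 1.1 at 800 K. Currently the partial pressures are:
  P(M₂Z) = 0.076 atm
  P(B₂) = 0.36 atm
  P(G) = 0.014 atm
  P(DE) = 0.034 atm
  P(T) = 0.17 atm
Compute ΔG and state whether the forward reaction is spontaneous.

ΔG = -9.20 kJ/mol; the forward reaction is spontaneous

Qp = P(M₂Z)³·P(G)² / (P(T)·P(B₂)³·P(DE)³) = (0.076)³·(0.014)² / ((0.17)·(0.36)³·(0.034)³) = 0.276
ΔG = RT ln(Qp/Kp) = (8.314 J mol⁻¹ K⁻¹)(800 K) × ln(0.276/1.1)
   = (6.651 kJ/mol)(-1.383) = -9.20 kJ/mol
ΔG < 0, so the forward reaction is spontaneous (proceeds forward).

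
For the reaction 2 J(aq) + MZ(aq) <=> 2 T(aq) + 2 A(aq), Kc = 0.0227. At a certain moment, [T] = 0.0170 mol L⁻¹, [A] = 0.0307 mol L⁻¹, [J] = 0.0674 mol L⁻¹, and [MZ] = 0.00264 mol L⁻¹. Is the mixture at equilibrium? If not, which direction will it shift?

yes, at equilibrium

Qc = [T]²·[A]² / ([J]²·[MZ]) = (0.0170)²·(0.0307)² / ((0.0674)²·(0.00264)) = 0.0227
Qc = 0.0227 = Kc; the system is at equilibrium.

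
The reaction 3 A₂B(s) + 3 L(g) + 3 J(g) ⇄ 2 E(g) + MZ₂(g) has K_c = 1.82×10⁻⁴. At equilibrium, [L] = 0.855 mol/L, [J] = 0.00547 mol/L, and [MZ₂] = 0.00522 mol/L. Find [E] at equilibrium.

[E] = 5.97×10⁻⁵ mol/L

(A₂B is a pure solid — omitted from K_c.)
At equilibrium, K_c = [E]²·[MZ₂] / ([L]³·[J]³) = 1.82×10⁻⁴.
([E])²·(0.00522) / ((0.855)³·(0.00547)³) = 1.82×10⁻⁴
[E]² = 3.57×10⁻⁹ ⇒ [E] = 5.97×10⁻⁵ mol/L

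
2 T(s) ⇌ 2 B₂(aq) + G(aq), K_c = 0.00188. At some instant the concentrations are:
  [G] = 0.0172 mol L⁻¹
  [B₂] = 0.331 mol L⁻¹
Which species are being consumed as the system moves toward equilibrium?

none (at equilibrium)

(T is a pure solid — omitted from Q_c.)
Q_c = [B₂]²·[G] = (0.331)²·(0.0172) = 0.00188
Q_c = 0.00188 = K_c; the system is at equilibrium.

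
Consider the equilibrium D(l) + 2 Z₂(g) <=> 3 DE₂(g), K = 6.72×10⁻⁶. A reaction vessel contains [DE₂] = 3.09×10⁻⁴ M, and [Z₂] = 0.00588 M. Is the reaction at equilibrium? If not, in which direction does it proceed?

(D is a pure liquid — omitted from Q.)
Q = [DE₂]³ / [Z₂]² = (3.09×10⁻⁴)³ / (0.00588)² = 8.53×10⁻⁷
Q = 8.53×10⁻⁷ < K = 6.72×10⁻⁶, so the forward reaction proceeds.

forward (toward products)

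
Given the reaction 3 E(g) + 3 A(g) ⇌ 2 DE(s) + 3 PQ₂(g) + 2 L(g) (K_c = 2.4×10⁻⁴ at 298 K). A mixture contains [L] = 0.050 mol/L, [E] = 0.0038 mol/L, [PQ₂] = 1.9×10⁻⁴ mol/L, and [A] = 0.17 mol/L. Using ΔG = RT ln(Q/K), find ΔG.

(DE is a pure solid — omitted from Q_c.)
Q_c = [PQ₂]³·[L]² / ([E]³·[A]³) = (1.9×10⁻⁴)³·(0.050)² / ((0.0038)³·(0.17)³) = 6.36×10⁻⁵
ΔG = RT ln(Q_c/K_c) = (8.314 J mol⁻¹ K⁻¹)(298 K) × ln(6.36×10⁻⁵/2.4×10⁻⁴)
   = (2.478 kJ/mol)(-1.328) = -3.29 kJ/mol
ΔG < 0, so the forward reaction is spontaneous (proceeds forward).

ΔG = -3.29 kJ/mol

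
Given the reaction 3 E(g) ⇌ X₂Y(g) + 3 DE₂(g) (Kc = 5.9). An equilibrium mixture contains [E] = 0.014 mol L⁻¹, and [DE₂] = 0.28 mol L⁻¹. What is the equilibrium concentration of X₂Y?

At equilibrium, Kc = [X₂Y]·[DE₂]³ / [E]³ = 5.9.
([X₂Y])·(0.28)³ / (0.014)³ = 5.9
[X₂Y] = 7.37×10⁻⁴ = 7.4×10⁻⁴ mol L⁻¹

[X₂Y] = 7.4×10⁻⁴ mol L⁻¹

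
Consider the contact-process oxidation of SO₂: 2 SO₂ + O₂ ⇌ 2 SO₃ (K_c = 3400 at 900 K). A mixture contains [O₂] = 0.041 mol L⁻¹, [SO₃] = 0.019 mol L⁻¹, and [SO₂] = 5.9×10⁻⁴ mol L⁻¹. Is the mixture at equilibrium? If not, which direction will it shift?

Q_c = [SO₃]² / ([SO₂]²·[O₂]) = (0.019)² / ((5.9×10⁻⁴)²·(0.041)) = 25000
Q_c = 25000 > K_c = 3400: net reverse reaction.

no; Q > K, reaction proceeds in reverse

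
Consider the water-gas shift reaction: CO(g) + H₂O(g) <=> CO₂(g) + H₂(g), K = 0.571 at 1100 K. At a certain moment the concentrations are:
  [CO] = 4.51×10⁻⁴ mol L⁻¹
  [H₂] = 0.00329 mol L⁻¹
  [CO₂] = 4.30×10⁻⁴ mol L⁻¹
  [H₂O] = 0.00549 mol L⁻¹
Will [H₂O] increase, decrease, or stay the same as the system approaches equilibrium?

Q = [CO₂]·[H₂] / ([CO]·[H₂O]) = (4.30×10⁻⁴)·(0.00329) / ((4.51×10⁻⁴)·(0.00549)) = 0.571
Q = 0.571 = K; the system is at equilibrium.

stay the same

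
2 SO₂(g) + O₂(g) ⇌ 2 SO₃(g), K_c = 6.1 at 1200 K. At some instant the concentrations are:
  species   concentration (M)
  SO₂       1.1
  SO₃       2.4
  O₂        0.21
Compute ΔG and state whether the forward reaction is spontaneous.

ΔG = 13.1 kJ/mol; the forward reaction is non-spontaneous

Q_c = [SO₃]² / ([SO₂]²·[O₂]) = (2.4)² / ((1.1)²·(0.21)) = 22.7
ΔG = RT ln(Q_c/K_c) = (8.314 J mol⁻¹ K⁻¹)(1200 K) × ln(22.7/6.1)
   = (9.977 kJ/mol)(1.314) = 13.1 kJ/mol
ΔG > 0, so the forward reaction is non-spontaneous (proceeds in reverse).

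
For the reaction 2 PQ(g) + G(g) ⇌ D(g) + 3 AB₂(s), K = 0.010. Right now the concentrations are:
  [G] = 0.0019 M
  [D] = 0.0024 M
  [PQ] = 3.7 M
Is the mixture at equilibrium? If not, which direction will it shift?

(AB₂ is a pure solid — omitted from Q.)
Q = [D] / ([PQ]²·[G]) = (0.0024) / ((3.7)²·(0.0019)) = 0.092
Q = 0.092 > K = 0.010: net reverse reaction.

no; Q > K, reaction proceeds in reverse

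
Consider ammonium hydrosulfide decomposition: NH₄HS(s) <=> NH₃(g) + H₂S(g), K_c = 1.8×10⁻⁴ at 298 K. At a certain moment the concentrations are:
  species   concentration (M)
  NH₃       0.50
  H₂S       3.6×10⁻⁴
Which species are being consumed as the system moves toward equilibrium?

(NH₄HS is a pure solid — omitted from Q_c.)
Q_c = [NH₃]·[H₂S] = (0.50)·(3.6×10⁻⁴) = 1.8×10⁻⁴
Q_c = 1.8×10⁻⁴ = K_c; the system is at equilibrium.

none (at equilibrium)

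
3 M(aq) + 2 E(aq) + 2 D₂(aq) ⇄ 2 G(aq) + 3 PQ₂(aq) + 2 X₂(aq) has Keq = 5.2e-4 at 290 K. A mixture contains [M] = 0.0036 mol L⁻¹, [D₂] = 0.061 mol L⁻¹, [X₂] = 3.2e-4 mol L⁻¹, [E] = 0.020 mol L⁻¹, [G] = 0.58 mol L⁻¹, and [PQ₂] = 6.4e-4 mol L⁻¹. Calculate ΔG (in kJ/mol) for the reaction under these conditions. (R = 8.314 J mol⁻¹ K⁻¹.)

ΔG = -3.34 kJ/mol

Q = [G]²·[PQ₂]³·[X₂]² / ([M]³·[E]²·[D₂]²) = (0.58)²·(6.4e-4)³·(3.2e-4)² / ((0.0036)³·(0.020)²·(0.061)²) = 1.30e-4
ΔG = RT ln(Q/Keq) = (8.314 J mol⁻¹ K⁻¹)(290 K) × ln(1.30e-4/5.2e-4)
   = (2.411 kJ/mol)(-1.386) = -3.34 kJ/mol
ΔG < 0, so the forward reaction is spontaneous (proceeds forward).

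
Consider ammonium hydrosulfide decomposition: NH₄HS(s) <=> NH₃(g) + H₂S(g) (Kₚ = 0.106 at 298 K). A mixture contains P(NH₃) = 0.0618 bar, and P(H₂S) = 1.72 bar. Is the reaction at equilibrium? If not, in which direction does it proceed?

(NH₄HS is a pure solid — omitted from Qₚ.)
Qₚ = P(NH₃)·P(H₂S) = (0.0618)·(1.72) = 0.106
Qₚ = 0.106 = Kₚ, so the system is already at equilibrium.

at equilibrium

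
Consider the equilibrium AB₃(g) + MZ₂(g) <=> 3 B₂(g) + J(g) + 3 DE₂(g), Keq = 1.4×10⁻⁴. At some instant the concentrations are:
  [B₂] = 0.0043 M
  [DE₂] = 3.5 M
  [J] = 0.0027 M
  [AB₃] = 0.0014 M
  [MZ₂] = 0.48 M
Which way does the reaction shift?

Q = [B₂]³·[J]·[DE₂]³ / ([AB₃]·[MZ₂]) = (0.0043)³·(0.0027)·(3.5)³ / ((0.0014)·(0.48)) = 1.4×10⁻⁵
Q = 1.4×10⁻⁵ < Keq = 1.4×10⁻⁴, so the forward reaction proceeds.

in the forward direction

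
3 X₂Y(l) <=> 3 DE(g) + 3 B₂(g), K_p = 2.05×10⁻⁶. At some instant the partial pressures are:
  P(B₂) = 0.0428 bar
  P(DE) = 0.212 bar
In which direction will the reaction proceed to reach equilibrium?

(X₂Y is a pure liquid — omitted from Q_p.)
Q_p = P(DE)³·P(B₂)³ = (0.212)³·(0.0428)³ = 7.47×10⁻⁷
Q_p = 7.47×10⁻⁷ < K_p = 2.05×10⁻⁶, so the forward reaction proceeds.

toward products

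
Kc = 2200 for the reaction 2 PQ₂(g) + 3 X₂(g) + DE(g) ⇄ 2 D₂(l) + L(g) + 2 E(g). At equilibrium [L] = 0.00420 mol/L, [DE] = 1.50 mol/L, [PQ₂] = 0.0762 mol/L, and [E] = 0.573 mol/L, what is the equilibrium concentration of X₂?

[X₂] = 0.0416 mol/L

(D₂ is a pure liquid — omitted from Kc.)
At equilibrium, Kc = [L]·[E]² / ([PQ₂]²·[X₂]³·[DE]) = 2200.
(0.00420)·(0.573)² / ((0.0762)²·([X₂])³·(1.50)) = 2200
[X₂]³ = 7.20e-5 ⇒ [X₂] = 0.0416 mol/L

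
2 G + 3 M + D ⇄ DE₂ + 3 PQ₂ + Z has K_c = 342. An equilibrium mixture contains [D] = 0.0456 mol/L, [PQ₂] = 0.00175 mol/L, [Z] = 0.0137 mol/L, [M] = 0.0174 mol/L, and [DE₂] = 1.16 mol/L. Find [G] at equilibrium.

At equilibrium, K_c = [DE₂]·[PQ₂]³·[Z] / ([G]²·[M]³·[D]) = 342.
(1.16)·(0.00175)³·(0.0137) / (([G])²·(0.0174)³·(0.0456)) = 342
[G]² = 1.04×10⁻⁶ ⇒ [G] = 0.00102 mol/L

[G] = 0.00102 mol/L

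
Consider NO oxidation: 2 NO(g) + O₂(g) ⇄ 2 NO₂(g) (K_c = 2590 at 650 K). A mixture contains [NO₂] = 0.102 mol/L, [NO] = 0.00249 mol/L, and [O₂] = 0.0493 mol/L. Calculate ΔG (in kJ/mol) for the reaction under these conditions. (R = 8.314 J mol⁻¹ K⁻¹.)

ΔG = 13.9 kJ/mol

Q_c = [NO₂]² / ([NO]²·[O₂]) = (0.102)² / ((0.00249)²·(0.0493)) = 34000
ΔG = RT ln(Q_c/K_c) = (8.314 J mol⁻¹ K⁻¹)(650 K) × ln(34000/2590)
   = (5.404 kJ/mol)(2.575) = 13.9 kJ/mol
ΔG > 0, so the forward reaction is non-spontaneous (proceeds in reverse).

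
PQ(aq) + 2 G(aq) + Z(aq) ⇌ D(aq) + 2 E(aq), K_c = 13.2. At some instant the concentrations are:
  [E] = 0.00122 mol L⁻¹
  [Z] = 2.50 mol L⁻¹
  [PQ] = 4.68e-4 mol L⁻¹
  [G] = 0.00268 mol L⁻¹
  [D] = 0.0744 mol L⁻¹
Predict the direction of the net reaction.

at equilibrium

Q_c = [D]·[E]² / ([PQ]·[G]²·[Z]) = (0.0744)·(0.00122)² / ((4.68e-4)·(0.00268)²·(2.50)) = 13.2
Q_c = 13.2 = K_c, so the system is already at equilibrium.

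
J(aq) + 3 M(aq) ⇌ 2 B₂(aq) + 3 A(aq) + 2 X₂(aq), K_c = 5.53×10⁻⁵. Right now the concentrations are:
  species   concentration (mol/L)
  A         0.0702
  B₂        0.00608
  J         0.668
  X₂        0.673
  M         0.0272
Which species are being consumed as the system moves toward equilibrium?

B₂, A, X₂ (products)

Q_c = [B₂]²·[A]³·[X₂]² / ([J]·[M]³) = (0.00608)²·(0.0702)³·(0.673)² / ((0.668)·(0.0272)³) = 4.31×10⁻⁴
Q_c = 4.31×10⁻⁴ > K_c = 5.53×10⁻⁵: net reverse reaction.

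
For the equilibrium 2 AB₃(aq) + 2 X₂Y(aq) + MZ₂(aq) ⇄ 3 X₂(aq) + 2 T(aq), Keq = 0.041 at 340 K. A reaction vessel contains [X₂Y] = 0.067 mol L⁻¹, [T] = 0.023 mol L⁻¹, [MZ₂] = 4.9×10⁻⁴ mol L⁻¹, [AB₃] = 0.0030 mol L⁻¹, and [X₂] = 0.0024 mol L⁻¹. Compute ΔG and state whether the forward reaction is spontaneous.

Q = [X₂]³·[T]² / ([AB₃]²·[X₂Y]²·[MZ₂]) = (0.0024)³·(0.023)² / ((0.0030)²·(0.067)²·(4.9×10⁻⁴)) = 0.369
ΔG = RT ln(Q/Keq) = (8.314 J mol⁻¹ K⁻¹)(340 K) × ln(0.369/0.041)
   = (2.827 kJ/mol)(2.197) = 6.21 kJ/mol
ΔG > 0, so the forward reaction is non-spontaneous (proceeds in reverse).

ΔG = 6.21 kJ/mol; the forward reaction is non-spontaneous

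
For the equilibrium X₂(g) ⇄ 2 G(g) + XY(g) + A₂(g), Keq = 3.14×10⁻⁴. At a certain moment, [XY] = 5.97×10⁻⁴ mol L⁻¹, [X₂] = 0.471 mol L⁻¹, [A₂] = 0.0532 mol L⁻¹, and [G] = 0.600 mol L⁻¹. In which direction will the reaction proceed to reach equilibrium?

in the forward direction

Q = [G]²·[XY]·[A₂] / [X₂] = (0.600)²·(5.97×10⁻⁴)·(0.0532) / (0.471) = 2.43×10⁻⁵
Q = 2.43×10⁻⁵ < Keq = 3.14×10⁻⁴, so the forward reaction proceeds.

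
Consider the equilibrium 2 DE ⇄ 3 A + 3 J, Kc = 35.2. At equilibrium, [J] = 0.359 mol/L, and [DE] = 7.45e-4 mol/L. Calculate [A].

[A] = 0.0750 mol/L

At equilibrium, Kc = [A]³·[J]³ / [DE]² = 35.2.
([A])³·(0.359)³ / (7.45e-4)² = 35.2
[A]³ = 4.22e-4 ⇒ [A] = 0.0750 mol/L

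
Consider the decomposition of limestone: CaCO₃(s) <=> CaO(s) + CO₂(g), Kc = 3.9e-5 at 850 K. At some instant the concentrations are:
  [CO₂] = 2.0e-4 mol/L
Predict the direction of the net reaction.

(CaCO₃, CaO are pure solids — omitted from Qc.)
Qc = [CO₂] = 2.0e-4
Qc = 2.0e-4 > Kc = 3.9e-5, so the reverse reaction proceeds.

to the left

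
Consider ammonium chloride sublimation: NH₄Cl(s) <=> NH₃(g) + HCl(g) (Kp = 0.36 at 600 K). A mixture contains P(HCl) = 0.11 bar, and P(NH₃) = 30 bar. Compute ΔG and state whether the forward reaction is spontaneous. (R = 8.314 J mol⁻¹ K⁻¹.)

(NH₄Cl is a pure solid — omitted from Qp.)
Qp = P(NH₃)·P(HCl) = (30)·(0.11) = 3.30
ΔG = RT ln(Qp/Kp) = (8.314 J mol⁻¹ K⁻¹)(600 K) × ln(3.30/0.36)
   = (4.988 kJ/mol)(2.216) = 11.1 kJ/mol
ΔG > 0, so the forward reaction is non-spontaneous (proceeds in reverse).

ΔG = 11.1 kJ/mol; the forward reaction is non-spontaneous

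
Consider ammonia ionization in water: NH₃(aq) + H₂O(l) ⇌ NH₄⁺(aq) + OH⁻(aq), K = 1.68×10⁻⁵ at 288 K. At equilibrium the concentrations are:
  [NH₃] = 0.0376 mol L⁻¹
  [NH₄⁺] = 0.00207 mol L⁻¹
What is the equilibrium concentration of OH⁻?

[OH⁻] = 3.05×10⁻⁴ mol L⁻¹

(H₂O is a pure liquid — omitted from K.)
At equilibrium, K = [NH₄⁺]·[OH⁻] / [NH₃] = 1.68×10⁻⁵.
(0.00207)·([OH⁻]) / (0.0376) = 1.68×10⁻⁵
[OH⁻] = 3.05×10⁻⁴ mol L⁻¹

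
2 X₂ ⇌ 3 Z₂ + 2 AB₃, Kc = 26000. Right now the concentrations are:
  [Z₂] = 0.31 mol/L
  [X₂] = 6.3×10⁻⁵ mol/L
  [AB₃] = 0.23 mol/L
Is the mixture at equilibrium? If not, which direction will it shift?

Qc = [Z₂]³·[AB₃]² / [X₂]² = (0.31)³·(0.23)² / (6.3×10⁻⁵)² = 4.0×10⁵
Qc = 4.0×10⁵ > Kc = 26000: net reverse reaction.

no; Q > K, reaction proceeds in reverse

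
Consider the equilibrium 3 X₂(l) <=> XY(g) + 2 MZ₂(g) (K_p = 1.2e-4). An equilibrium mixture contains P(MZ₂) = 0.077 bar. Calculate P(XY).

(X₂ is a pure liquid — omitted from K_p.)
At equilibrium, K_p = P(XY)·P(MZ₂)² = 1.2e-4.
(P(XY))·(0.077)² = 1.2e-4
P(XY) = 0.0202 = 0.020 bar

P(XY) = 0.020 bar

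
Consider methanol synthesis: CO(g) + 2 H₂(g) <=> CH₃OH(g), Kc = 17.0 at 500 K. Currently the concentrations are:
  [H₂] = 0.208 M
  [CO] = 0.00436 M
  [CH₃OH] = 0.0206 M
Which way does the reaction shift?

to the left

Qc = [CH₃OH] / ([CO]·[H₂]²) = (0.0206) / ((0.00436)·(0.208)²) = 109
Qc = 109 > Kc = 17.0, so the reverse reaction proceeds.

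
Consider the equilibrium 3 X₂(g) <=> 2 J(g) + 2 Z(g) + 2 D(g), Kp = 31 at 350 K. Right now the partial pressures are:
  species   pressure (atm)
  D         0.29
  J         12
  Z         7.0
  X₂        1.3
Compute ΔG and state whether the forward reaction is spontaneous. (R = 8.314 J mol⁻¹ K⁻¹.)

ΔG = 6.30 kJ/mol; the forward reaction is non-spontaneous

Qp = P(J)²·P(Z)²·P(D)² / P(X₂)³ = (12)²·(7.0)²·(0.29)² / (1.3)³ = 270
ΔG = RT ln(Qp/Kp) = (8.314 J mol⁻¹ K⁻¹)(350 K) × ln(270/31)
   = (2.910 kJ/mol)(2.164) = 6.30 kJ/mol
ΔG > 0, so the forward reaction is non-spontaneous (proceeds in reverse).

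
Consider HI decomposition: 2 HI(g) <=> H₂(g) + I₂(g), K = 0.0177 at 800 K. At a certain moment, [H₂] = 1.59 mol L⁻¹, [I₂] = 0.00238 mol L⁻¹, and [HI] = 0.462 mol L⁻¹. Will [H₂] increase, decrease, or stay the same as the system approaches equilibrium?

stay the same

Q = [H₂]·[I₂] / [HI]² = (1.59)·(0.00238) / (0.462)² = 0.0177
Q = 0.0177 = K; the system is at equilibrium.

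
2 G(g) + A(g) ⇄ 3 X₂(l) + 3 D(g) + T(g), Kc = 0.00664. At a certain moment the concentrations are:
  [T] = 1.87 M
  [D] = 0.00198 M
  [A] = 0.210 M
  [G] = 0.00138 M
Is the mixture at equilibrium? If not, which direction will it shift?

(X₂ is a pure liquid — omitted from Qc.)
Qc = [D]³·[T] / ([G]²·[A]) = (0.00198)³·(1.87) / ((0.00138)²·(0.210)) = 0.0363
Qc = 0.0363 > Kc = 0.00664: net reverse reaction.

no; Q > K, reaction proceeds in reverse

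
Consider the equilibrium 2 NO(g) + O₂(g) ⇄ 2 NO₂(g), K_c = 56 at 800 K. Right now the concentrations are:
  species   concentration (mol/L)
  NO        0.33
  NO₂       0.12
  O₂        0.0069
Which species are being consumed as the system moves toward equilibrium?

Q_c = [NO₂]² / ([NO]²·[O₂]) = (0.12)² / ((0.33)²·(0.0069)) = 19
Q_c = 19 < K_c = 56: net forward reaction.

NO, O₂ (reactants)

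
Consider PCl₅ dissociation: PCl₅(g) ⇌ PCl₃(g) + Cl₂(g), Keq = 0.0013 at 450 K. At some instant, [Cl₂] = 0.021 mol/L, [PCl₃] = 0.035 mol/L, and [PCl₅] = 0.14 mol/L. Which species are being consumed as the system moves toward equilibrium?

Q = [PCl₃]·[Cl₂] / [PCl₅] = (0.035)·(0.021) / (0.14) = 0.0053
Q = 0.0053 > Keq = 0.0013: net reverse reaction.

PCl₃, Cl₂ (products)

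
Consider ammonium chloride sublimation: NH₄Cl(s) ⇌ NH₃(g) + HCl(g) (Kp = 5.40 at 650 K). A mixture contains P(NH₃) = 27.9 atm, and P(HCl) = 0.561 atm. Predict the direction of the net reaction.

reverse (toward reactants)

(NH₄Cl is a pure solid — omitted from Qp.)
Qp = P(NH₃)·P(HCl) = (27.9)·(0.561) = 15.7
Qp = 15.7 > Kp = 5.40, so the reverse reaction proceeds.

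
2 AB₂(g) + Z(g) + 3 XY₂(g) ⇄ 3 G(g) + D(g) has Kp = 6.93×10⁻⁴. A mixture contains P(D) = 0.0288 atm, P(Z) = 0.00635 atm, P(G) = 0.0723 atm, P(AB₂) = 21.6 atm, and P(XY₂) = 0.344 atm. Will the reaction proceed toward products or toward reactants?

Qp = P(G)³·P(D) / (P(AB₂)²·P(Z)·P(XY₂)³) = (0.0723)³·(0.0288) / ((21.6)²·(0.00635)·(0.344)³) = 9.03×10⁻⁵
Qp = 9.03×10⁻⁵ < Kp = 6.93×10⁻⁴, so the forward reaction proceeds.

forward (toward products)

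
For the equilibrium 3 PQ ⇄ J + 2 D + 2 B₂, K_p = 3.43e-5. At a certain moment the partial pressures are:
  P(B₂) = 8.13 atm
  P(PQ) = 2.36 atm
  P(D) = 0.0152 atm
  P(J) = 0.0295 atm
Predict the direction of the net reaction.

Q_p = P(J)·P(D)²·P(B₂)² / P(PQ)³ = (0.0295)·(0.0152)²·(8.13)² / (2.36)³ = 3.43e-5
Q_p = 3.43e-5 = K_p, so the system is already at equilibrium.

at equilibrium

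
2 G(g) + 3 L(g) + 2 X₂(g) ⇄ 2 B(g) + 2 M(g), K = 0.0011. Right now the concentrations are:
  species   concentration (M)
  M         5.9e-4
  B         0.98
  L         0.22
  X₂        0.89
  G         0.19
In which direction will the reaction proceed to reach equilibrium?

no net change (already at equilibrium)

Q = [B]²·[M]² / ([G]²·[L]³·[X₂]²) = (0.98)²·(5.9e-4)² / ((0.19)²·(0.22)³·(0.89)²) = 0.0011
Q = 0.0011 = K, so the system is already at equilibrium.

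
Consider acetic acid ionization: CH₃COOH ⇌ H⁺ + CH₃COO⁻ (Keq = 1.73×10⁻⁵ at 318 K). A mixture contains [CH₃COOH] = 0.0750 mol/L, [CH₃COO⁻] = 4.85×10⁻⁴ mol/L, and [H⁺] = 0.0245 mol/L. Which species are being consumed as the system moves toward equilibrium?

Q = [H⁺]·[CH₃COO⁻] / [CH₃COOH] = (0.0245)·(4.85×10⁻⁴) / (0.0750) = 1.58×10⁻⁴
Q = 1.58×10⁻⁴ > Keq = 1.73×10⁻⁵: net reverse reaction.

H⁺, CH₃COO⁻ (products)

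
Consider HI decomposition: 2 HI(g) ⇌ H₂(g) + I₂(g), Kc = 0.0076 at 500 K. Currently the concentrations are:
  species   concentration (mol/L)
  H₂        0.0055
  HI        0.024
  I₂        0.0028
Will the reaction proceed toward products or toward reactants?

to the left

Qc = [H₂]·[I₂] / [HI]² = (0.0055)·(0.0028) / (0.024)² = 0.027
Qc = 0.027 > Kc = 0.0076, so the reverse reaction proceeds.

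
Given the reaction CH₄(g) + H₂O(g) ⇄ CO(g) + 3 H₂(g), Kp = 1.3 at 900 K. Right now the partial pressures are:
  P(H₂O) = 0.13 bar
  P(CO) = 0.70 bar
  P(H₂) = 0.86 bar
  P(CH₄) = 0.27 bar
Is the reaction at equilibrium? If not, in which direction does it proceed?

Qp = P(CO)·P(H₂)³ / (P(CH₄)·P(H₂O)) = (0.70)·(0.86)³ / ((0.27)·(0.13)) = 13
Qp = 13 > Kp = 1.3, so the reverse reaction proceeds.

reverse (toward reactants)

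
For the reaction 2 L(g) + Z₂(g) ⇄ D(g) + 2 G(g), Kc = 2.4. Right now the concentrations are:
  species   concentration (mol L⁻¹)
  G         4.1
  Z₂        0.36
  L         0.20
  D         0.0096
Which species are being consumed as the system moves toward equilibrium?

Qc = [D]·[G]² / ([L]²·[Z₂]) = (0.0096)·(4.1)² / ((0.20)²·(0.36)) = 11
Qc = 11 > Kc = 2.4: net reverse reaction.

D, G (products)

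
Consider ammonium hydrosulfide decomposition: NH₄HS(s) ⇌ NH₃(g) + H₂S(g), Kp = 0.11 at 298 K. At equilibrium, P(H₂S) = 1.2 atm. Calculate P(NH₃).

(NH₄HS is a pure solid — omitted from Kp.)
At equilibrium, Kp = P(NH₃)·P(H₂S) = 0.11.
(P(NH₃))·(1.2) = 0.11
P(NH₃) = 0.0917 = 0.092 atm

P(NH₃) = 0.092 atm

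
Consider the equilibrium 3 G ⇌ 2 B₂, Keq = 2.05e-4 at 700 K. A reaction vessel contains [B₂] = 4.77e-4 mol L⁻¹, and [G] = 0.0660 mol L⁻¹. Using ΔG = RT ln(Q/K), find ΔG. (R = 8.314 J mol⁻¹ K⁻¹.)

Q = [B₂]² / [G]³ = (4.77e-4)² / (0.0660)³ = 7.91e-4
ΔG = RT ln(Q/Keq) = (8.314 J mol⁻¹ K⁻¹)(700 K) × ln(7.91e-4/2.05e-4)
   = (5.820 kJ/mol)(1.350) = 7.86 kJ/mol
ΔG > 0, so the forward reaction is non-spontaneous (proceeds in reverse).

ΔG = 7.86 kJ/mol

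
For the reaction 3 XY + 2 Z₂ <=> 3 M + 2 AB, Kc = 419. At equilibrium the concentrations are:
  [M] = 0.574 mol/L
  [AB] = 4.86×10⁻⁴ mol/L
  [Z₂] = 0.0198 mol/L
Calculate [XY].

At equilibrium, Kc = [M]³·[AB]² / ([XY]³·[Z₂]²) = 419.
(0.574)³·(4.86×10⁻⁴)² / (([XY])³·(0.0198)²) = 419
[XY]³ = 2.72×10⁻⁷ ⇒ [XY] = 0.00648 mol/L

[XY] = 0.00648 mol/L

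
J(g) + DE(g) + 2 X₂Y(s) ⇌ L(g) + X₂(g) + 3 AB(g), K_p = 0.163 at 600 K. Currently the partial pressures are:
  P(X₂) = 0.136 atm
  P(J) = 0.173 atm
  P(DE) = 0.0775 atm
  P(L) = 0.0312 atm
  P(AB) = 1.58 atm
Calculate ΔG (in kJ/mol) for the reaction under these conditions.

ΔG = 10.2 kJ/mol

(X₂Y is a pure solid — omitted from Q_p.)
Q_p = P(L)·P(X₂)·P(AB)³ / (P(J)·P(DE)) = (0.0312)·(0.136)·(1.58)³ / ((0.173)·(0.0775)) = 1.25
ΔG = RT ln(Q_p/K_p) = (8.314 J mol⁻¹ K⁻¹)(600 K) × ln(1.25/0.163)
   = (4.988 kJ/mol)(2.037) = 10.2 kJ/mol
ΔG > 0, so the forward reaction is non-spontaneous (proceeds in reverse).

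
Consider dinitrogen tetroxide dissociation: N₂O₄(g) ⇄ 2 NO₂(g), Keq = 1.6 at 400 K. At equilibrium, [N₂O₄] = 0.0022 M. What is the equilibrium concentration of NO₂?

At equilibrium, Keq = [NO₂]² / [N₂O₄] = 1.6.
([NO₂])² / (0.0022) = 1.6
[NO₂]² = 0.00352 ⇒ [NO₂] = 0.059 M

[NO₂] = 0.059 M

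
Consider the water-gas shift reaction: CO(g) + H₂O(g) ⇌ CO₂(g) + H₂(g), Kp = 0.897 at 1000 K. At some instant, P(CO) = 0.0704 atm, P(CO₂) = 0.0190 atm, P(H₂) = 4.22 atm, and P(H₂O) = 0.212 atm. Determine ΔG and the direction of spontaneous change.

Qp = P(CO₂)·P(H₂) / (P(CO)·P(H₂O)) = (0.0190)·(4.22) / ((0.0704)·(0.212)) = 5.37
ΔG = RT ln(Qp/Kp) = (8.314 J mol⁻¹ K⁻¹)(1000 K) × ln(5.37/0.897)
   = (8.314 kJ/mol)(1.790) = 14.9 kJ/mol
ΔG > 0, so the forward reaction is non-spontaneous (proceeds in reverse).

ΔG = 14.9 kJ/mol; the forward reaction is non-spontaneous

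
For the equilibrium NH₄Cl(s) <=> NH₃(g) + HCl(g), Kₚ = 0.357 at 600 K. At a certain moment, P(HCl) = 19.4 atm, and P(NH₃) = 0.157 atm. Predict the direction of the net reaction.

(NH₄Cl is a pure solid — omitted from Qₚ.)
Qₚ = P(NH₃)·P(HCl) = (0.157)·(19.4) = 3.05
Qₚ = 3.05 > Kₚ = 0.357, so the reverse reaction proceeds.

reverse (toward reactants)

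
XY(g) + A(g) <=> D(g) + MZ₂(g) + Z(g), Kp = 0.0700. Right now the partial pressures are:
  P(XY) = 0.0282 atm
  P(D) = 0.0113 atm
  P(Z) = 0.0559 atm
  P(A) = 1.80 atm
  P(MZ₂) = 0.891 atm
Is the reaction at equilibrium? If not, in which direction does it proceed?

Qp = P(D)·P(MZ₂)·P(Z) / (P(XY)·P(A)) = (0.0113)·(0.891)·(0.0559) / ((0.0282)·(1.80)) = 0.0111
Qp = 0.0111 < Kp = 0.0700, so the forward reaction proceeds.

forward (toward products)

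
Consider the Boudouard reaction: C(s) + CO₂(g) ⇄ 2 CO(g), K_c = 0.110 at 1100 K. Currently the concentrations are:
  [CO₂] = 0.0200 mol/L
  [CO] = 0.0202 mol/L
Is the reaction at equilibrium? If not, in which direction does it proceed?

(C is a pure solid — omitted from Q_c.)
Q_c = [CO]² / [CO₂] = (0.0202)² / (0.0200) = 0.0204
Q_c = 0.0204 < K_c = 0.110, so the forward reaction proceeds.

to the right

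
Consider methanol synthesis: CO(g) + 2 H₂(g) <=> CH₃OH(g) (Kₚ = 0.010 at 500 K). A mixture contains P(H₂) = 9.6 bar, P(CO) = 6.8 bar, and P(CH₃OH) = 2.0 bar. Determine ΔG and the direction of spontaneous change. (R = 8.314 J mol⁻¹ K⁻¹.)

Qₚ = P(CH₃OH) / (P(CO)·P(H₂)²) = (2.0) / ((6.8)·(9.6)²) = 0.00319
ΔG = RT ln(Qₚ/Kₚ) = (8.314 J mol⁻¹ K⁻¹)(500 K) × ln(0.00319/0.010)
   = (4.157 kJ/mol)(-1.143) = -4.75 kJ/mol
ΔG < 0, so the forward reaction is spontaneous (proceeds forward).

ΔG = -4.75 kJ/mol; the forward reaction is spontaneous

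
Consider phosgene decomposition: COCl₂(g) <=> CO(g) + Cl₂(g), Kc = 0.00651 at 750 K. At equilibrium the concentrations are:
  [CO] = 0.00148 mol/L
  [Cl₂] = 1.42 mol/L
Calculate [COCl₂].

At equilibrium, Kc = [CO]·[Cl₂] / [COCl₂] = 0.00651.
(0.00148)·(1.42) / ([COCl₂]) = 0.00651
[COCl₂] = 0.323 mol/L

[COCl₂] = 0.323 mol/L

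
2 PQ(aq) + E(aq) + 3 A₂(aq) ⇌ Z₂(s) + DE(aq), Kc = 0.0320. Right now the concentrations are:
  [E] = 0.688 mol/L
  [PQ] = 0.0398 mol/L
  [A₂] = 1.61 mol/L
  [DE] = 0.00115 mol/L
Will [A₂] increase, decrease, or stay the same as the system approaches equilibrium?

(Z₂ is a pure solid — omitted from Qc.)
Qc = [DE] / ([PQ]²·[E]·[A₂]³) = (0.00115) / ((0.0398)²·(0.688)·(1.61)³) = 0.253
Qc = 0.253 > Kc = 0.0320: net reverse reaction.
A₂ is a reactant, so it increases.

increase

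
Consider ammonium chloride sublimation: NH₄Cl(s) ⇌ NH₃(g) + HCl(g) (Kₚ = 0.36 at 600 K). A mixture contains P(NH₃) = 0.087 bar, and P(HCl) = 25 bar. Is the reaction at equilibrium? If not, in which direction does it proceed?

(NH₄Cl is a pure solid — omitted from Qₚ.)
Qₚ = P(NH₃)·P(HCl) = (0.087)·(25) = 2.2
Qₚ = 2.2 > Kₚ = 0.36, so the reverse reaction proceeds.

to the left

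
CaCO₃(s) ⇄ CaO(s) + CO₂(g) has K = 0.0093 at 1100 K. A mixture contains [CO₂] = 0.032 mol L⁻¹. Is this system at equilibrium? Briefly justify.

no; Q > K, reaction proceeds in reverse

(CaCO₃, CaO are pure solids — omitted from Q.)
Q = [CO₂] = 0.032
Q = 0.032 > K = 0.0093: net reverse reaction.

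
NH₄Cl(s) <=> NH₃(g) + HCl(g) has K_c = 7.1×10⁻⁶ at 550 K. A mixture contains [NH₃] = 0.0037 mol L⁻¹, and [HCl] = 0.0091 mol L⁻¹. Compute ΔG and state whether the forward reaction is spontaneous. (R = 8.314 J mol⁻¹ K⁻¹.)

(NH₄Cl is a pure solid — omitted from Q_c.)
Q_c = [NH₃]·[HCl] = (0.0037)·(0.0091) = 3.37×10⁻⁵
ΔG = RT ln(Q_c/K_c) = (8.314 J mol⁻¹ K⁻¹)(550 K) × ln(3.37×10⁻⁵/7.1×10⁻⁶)
   = (4.573 kJ/mol)(1.557) = 7.12 kJ/mol
ΔG > 0, so the forward reaction is non-spontaneous (proceeds in reverse).

ΔG = 7.12 kJ/mol; the forward reaction is non-spontaneous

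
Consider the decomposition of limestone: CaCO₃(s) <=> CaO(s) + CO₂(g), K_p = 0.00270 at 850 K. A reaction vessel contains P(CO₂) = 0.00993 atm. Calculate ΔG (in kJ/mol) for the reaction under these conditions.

ΔG = 9.20 kJ/mol

(CaCO₃, CaO are pure solids — omitted from Q_p.)
Q_p = P(CO₂) = 0.00993
ΔG = RT ln(Q_p/K_p) = (8.314 J mol⁻¹ K⁻¹)(850 K) × ln(0.00993/0.00270)
   = (7.067 kJ/mol)(1.302) = 9.20 kJ/mol
ΔG > 0, so the forward reaction is non-spontaneous (proceeds in reverse).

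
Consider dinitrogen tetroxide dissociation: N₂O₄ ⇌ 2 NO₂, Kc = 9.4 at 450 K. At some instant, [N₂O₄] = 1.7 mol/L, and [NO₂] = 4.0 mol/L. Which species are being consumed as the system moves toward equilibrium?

none (at equilibrium)

Qc = [NO₂]² / [N₂O₄] = (4.0)² / (1.7) = 9.4
Qc = 9.4 = Kc; the system is at equilibrium.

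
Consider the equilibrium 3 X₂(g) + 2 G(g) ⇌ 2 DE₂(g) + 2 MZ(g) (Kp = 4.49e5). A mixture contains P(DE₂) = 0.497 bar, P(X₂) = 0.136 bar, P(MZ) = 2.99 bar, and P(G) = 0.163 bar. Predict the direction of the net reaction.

Qp = P(DE₂)²·P(MZ)² / (P(X₂)³·P(G)²) = (0.497)²·(2.99)² / ((0.136)³·(0.163)²) = 33000
Qp = 33000 < Kp = 4.49e5, so the forward reaction proceeds.

forward (toward products)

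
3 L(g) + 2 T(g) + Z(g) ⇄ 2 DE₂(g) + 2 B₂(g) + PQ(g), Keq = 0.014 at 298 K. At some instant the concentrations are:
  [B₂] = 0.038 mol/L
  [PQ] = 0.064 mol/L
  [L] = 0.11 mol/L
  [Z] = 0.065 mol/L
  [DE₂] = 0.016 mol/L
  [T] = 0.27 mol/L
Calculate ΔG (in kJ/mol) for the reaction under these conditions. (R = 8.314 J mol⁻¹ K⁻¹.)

ΔG = -3.26 kJ/mol

Q = [DE₂]²·[B₂]²·[PQ] / ([L]³·[T]²·[Z]) = (0.016)²·(0.038)²·(0.064) / ((0.11)³·(0.27)²·(0.065)) = 0.00375
ΔG = RT ln(Q/Keq) = (8.314 J mol⁻¹ K⁻¹)(298 K) × ln(0.00375/0.014)
   = (2.478 kJ/mol)(-1.317) = -3.26 kJ/mol
ΔG < 0, so the forward reaction is spontaneous (proceeds forward).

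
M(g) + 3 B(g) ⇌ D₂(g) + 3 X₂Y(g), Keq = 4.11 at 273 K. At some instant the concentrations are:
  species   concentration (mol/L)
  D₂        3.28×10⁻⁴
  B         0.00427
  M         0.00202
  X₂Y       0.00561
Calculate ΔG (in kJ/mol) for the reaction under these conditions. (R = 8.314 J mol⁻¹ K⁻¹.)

Q = [D₂]·[X₂Y]³ / ([M]·[B]³) = (3.28×10⁻⁴)·(0.00561)³ / ((0.00202)·(0.00427)³) = 0.368
ΔG = RT ln(Q/Keq) = (8.314 J mol⁻¹ K⁻¹)(273 K) × ln(0.368/4.11)
   = (2.270 kJ/mol)(-2.413) = -5.48 kJ/mol
ΔG < 0, so the forward reaction is spontaneous (proceeds forward).

ΔG = -5.48 kJ/mol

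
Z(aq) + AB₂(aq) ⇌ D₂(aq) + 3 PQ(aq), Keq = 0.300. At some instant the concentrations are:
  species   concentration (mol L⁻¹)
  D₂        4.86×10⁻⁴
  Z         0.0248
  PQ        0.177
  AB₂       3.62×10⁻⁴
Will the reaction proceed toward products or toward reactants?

at equilibrium

Q = [D₂]·[PQ]³ / ([Z]·[AB₂]) = (4.86×10⁻⁴)·(0.177)³ / ((0.0248)·(3.62×10⁻⁴)) = 0.300
Q = 0.300 = Keq, so the system is already at equilibrium.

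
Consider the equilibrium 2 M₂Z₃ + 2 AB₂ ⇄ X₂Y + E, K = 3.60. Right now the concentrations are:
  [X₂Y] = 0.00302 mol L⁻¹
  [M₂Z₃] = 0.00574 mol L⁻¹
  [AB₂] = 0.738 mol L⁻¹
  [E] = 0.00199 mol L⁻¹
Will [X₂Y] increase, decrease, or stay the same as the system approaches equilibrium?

Q = [X₂Y]·[E] / ([M₂Z₃]²·[AB₂]²) = (0.00302)·(0.00199) / ((0.00574)²·(0.738)²) = 0.335
Q = 0.335 < K = 3.60: net forward reaction.
X₂Y is a product, so it increases.

increase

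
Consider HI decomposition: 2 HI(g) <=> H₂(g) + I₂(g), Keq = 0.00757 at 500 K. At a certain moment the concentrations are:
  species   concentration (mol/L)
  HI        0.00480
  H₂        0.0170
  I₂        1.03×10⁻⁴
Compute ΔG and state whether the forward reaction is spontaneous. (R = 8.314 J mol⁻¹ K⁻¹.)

Q = [H₂]·[I₂] / [HI]² = (0.0170)·(1.03×10⁻⁴) / (0.00480)² = 0.0760
ΔG = RT ln(Q/Keq) = (8.314 J mol⁻¹ K⁻¹)(500 K) × ln(0.0760/0.00757)
   = (4.157 kJ/mol)(2.307) = 9.59 kJ/mol
ΔG > 0, so the forward reaction is non-spontaneous (proceeds in reverse).

ΔG = 9.59 kJ/mol; the forward reaction is non-spontaneous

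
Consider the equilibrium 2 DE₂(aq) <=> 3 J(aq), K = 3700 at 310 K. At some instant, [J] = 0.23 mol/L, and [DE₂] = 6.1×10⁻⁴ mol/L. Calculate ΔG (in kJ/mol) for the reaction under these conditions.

Q = [J]³ / [DE₂]² = (0.23)³ / (6.1×10⁻⁴)² = 32700
ΔG = RT ln(Q/K) = (8.314 J mol⁻¹ K⁻¹)(310 K) × ln(32700/3700)
   = (2.577 kJ/mol)(2.179) = 5.62 kJ/mol
ΔG > 0, so the forward reaction is non-spontaneous (proceeds in reverse).

ΔG = 5.62 kJ/mol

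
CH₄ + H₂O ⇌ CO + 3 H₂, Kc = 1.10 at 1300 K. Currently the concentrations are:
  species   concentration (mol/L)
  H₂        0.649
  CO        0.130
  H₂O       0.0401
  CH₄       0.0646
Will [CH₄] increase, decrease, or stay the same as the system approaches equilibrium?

increase

Qc = [CO]·[H₂]³ / ([CH₄]·[H₂O]) = (0.130)·(0.649)³ / ((0.0646)·(0.0401)) = 13.7
Qc = 13.7 > Kc = 1.10: net reverse reaction.
CH₄ is a reactant, so it increases.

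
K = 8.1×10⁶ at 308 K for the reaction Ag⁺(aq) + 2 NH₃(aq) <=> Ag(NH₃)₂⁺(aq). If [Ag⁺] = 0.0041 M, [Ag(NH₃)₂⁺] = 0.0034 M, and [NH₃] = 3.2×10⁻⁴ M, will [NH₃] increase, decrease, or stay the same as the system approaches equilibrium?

stay the same

Q = [Ag(NH₃)₂⁺] / ([Ag⁺]·[NH₃]²) = (0.0034) / ((0.0041)·(3.2×10⁻⁴)²) = 8.1×10⁶
Q = 8.1×10⁶ = K; the system is at equilibrium.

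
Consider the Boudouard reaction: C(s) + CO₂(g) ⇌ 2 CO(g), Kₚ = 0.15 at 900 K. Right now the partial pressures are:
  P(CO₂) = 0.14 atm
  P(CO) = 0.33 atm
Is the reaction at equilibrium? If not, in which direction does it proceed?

in the reverse direction

(C is a pure solid — omitted from Qₚ.)
Qₚ = P(CO)² / P(CO₂) = (0.33)² / (0.14) = 0.78
Qₚ = 0.78 > Kₚ = 0.15, so the reverse reaction proceeds.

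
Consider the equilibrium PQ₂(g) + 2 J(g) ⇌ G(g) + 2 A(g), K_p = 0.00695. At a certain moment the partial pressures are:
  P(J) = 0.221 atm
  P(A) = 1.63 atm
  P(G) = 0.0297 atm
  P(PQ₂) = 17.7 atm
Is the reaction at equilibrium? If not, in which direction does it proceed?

Q_p = P(G)·P(A)² / (P(PQ₂)·P(J)²) = (0.0297)·(1.63)² / ((17.7)·(0.221)²) = 0.0913
Q_p = 0.0913 > K_p = 0.00695, so the reverse reaction proceeds.

reverse (toward reactants)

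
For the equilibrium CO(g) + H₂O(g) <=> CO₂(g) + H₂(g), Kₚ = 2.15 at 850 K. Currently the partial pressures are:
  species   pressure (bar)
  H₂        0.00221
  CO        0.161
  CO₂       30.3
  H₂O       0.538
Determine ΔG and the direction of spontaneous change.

ΔG = -7.23 kJ/mol; the forward reaction is spontaneous

Qₚ = P(CO₂)·P(H₂) / (P(CO)·P(H₂O)) = (30.3)·(0.00221) / ((0.161)·(0.538)) = 0.773
ΔG = RT ln(Qₚ/Kₚ) = (8.314 J mol⁻¹ K⁻¹)(850 K) × ln(0.773/2.15)
   = (7.067 kJ/mol)(-1.023) = -7.23 kJ/mol
ΔG < 0, so the forward reaction is spontaneous (proceeds forward).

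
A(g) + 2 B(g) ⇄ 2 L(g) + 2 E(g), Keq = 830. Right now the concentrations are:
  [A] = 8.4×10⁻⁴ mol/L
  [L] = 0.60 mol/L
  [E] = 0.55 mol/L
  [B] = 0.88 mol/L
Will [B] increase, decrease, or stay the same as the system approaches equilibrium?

decrease

Q = [L]²·[E]² / ([A]·[B]²) = (0.60)²·(0.55)² / ((8.4×10⁻⁴)·(0.88)²) = 170
Q = 170 < Keq = 830: net forward reaction.
B is a reactant, so it decreases.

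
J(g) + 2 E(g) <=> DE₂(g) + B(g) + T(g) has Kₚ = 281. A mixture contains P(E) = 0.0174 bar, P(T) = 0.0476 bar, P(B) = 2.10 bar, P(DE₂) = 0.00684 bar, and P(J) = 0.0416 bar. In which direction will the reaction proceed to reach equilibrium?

Qₚ = P(DE₂)·P(B)·P(T) / (P(J)·P(E)²) = (0.00684)·(2.10)·(0.0476) / ((0.0416)·(0.0174)²) = 54.3
Qₚ = 54.3 < Kₚ = 281, so the forward reaction proceeds.

forward (toward products)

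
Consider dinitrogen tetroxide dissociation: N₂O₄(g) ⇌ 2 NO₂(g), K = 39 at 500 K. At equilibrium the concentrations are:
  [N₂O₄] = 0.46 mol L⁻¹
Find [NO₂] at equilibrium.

[NO₂] = 4.2 mol L⁻¹

At equilibrium, K = [NO₂]² / [N₂O₄] = 39.
([NO₂])² / (0.46) = 39
[NO₂]² = 17.9 ⇒ [NO₂] = 4.2 mol L⁻¹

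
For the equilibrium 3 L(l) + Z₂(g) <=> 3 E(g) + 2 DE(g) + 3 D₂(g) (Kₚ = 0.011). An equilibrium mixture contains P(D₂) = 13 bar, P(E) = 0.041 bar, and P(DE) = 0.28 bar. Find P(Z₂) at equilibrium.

(L is a pure liquid — omitted from Kₚ.)
At equilibrium, Kₚ = P(E)³·P(DE)²·P(D₂)³ / P(Z₂) = 0.011.
(0.041)³·(0.28)²·(13)³ / (P(Z₂)) = 0.011
P(Z₂) = 1.08 = 1.1 bar

P(Z₂) = 1.1 bar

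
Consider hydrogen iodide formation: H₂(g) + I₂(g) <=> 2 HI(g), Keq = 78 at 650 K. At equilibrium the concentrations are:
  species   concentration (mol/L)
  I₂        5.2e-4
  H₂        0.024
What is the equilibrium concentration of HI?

At equilibrium, Keq = [HI]² / ([H₂]·[I₂]) = 78.
([HI])² / ((0.024)·(5.2e-4)) = 78
[HI]² = 9.73e-4 ⇒ [HI] = 0.031 mol/L

[HI] = 0.031 mol/L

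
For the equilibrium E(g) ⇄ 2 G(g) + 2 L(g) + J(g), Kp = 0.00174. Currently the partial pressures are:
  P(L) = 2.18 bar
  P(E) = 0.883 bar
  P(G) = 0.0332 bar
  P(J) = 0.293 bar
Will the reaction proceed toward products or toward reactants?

Qp = P(G)²·P(L)²·P(J) / P(E) = (0.0332)²·(2.18)²·(0.293) / (0.883) = 0.00174
Qp = 0.00174 = Kp, so the system is already at equilibrium.

no net change (already at equilibrium)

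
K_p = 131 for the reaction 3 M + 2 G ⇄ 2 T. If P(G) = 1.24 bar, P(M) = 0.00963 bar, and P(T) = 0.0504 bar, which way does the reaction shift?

Q_p = P(T)² / (P(M)³·P(G)²) = (0.0504)² / ((0.00963)³·(1.24)²) = 1850
Q_p = 1850 > K_p = 131, so the reverse reaction proceeds.

to the left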